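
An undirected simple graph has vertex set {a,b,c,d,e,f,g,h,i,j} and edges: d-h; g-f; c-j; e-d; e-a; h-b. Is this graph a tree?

No

The graph has 10 vertices and 6 edges.
It is not connected, so it is not a tree.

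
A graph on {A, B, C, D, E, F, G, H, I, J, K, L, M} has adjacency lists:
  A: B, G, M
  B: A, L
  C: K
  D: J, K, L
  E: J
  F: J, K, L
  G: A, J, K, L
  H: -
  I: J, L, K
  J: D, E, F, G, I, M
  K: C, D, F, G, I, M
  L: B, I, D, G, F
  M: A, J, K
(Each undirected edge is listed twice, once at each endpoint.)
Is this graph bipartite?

Partition the vertices as {B, C, D, E, F, G, H, I, M} vs {A, J, K, L}. Each listed edge has one endpoint in each part, so the graph is bipartite.

Yes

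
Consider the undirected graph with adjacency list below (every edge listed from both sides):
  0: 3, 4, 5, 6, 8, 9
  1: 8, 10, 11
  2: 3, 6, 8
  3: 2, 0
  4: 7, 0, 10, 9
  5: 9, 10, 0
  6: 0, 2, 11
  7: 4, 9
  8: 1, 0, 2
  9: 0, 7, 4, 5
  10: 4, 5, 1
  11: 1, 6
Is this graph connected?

Starting from 0 and exploring outward reaches every vertex (0, 8, 3, 4, 6, 9, 5, 1, 2, 10, 7, 11); the graph is connected.

Yes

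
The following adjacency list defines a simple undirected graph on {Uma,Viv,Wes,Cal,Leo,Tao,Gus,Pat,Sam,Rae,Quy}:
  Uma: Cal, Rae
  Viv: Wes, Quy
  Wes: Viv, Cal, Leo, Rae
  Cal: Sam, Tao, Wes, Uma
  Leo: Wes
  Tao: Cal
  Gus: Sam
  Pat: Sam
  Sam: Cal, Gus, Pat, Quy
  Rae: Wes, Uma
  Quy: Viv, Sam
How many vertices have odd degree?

Degrees: Uma:2, Viv:2, Wes:4, Cal:4, Leo:1, Tao:1, Gus:1, Pat:1, Sam:4, Rae:2, Quy:2
Odd-degree vertices: Leo, Tao, Gus, Pat.

4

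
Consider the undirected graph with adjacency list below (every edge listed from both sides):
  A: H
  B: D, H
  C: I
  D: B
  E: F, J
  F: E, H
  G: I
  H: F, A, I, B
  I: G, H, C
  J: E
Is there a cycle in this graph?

|V| = 10, |E| = 9, number of components = 1.
Since 9 = 10 - 1, the graph is a forest and contains no cycle.

No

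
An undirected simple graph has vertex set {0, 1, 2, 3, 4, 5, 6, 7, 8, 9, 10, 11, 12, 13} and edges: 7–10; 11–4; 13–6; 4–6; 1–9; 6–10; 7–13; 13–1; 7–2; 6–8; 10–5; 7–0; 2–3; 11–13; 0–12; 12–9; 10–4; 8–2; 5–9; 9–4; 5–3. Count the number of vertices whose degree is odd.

Degrees: 0:2, 1:2, 2:3, 3:2, 4:4, 5:3, 6:4, 7:4, 8:2, 9:4, 10:4, 11:2, 12:2, 13:4
Odd-degree vertices: 2, 5.

2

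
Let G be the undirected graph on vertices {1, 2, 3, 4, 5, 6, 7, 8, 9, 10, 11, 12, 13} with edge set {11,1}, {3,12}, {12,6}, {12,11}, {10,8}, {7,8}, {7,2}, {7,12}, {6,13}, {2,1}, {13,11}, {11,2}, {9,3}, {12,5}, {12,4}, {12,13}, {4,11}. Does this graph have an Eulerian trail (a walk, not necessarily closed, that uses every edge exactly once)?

No

Degrees: 1:2, 2:3, 3:2, 4:2, 5:1, 6:2, 7:3, 8:2, 9:1, 10:1, 11:5, 12:7, 13:3
Odd-degree vertices: 2, 5, 7, 9, 10, 11, 12, 13 (8 total).
An Eulerian trail requires 0 or 2 odd-degree vertices; here there are 8.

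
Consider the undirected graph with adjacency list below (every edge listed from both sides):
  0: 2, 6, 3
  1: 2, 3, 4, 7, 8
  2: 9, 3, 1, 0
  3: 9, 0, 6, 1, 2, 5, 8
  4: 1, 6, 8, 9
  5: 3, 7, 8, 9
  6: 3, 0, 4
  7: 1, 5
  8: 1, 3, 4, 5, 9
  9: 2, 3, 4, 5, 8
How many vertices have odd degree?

Degrees: 0:3, 1:5, 2:4, 3:7, 4:4, 5:4, 6:3, 7:2, 8:5, 9:5
Odd-degree vertices: 0, 1, 3, 6, 8, 9.

6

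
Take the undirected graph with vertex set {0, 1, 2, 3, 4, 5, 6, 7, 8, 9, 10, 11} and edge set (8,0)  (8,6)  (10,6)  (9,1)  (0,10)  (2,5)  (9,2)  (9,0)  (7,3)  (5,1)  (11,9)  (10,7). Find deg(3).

Neighbors of 3: 7.

1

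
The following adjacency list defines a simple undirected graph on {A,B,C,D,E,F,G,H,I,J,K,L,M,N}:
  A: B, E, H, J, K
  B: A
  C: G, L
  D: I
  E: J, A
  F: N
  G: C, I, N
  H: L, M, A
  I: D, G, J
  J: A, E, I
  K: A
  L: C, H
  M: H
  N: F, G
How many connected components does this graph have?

1

Component: {A, B, C, D, E, F, G, H, I, J, K, L, M, N}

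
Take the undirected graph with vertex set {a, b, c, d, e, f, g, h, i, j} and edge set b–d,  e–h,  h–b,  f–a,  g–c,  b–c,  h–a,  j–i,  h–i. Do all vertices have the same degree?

Degrees: a:2, b:3, c:2, d:1, e:1, f:1, g:1, h:4, i:2, j:1
Degrees are not all equal (e.g. deg(d)=1 but deg(h)=4); not regular.

No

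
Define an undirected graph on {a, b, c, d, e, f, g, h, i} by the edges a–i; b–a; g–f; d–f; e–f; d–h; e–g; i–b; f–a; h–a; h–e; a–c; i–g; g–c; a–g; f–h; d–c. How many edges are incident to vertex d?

3

Neighbors of d: c, f, h.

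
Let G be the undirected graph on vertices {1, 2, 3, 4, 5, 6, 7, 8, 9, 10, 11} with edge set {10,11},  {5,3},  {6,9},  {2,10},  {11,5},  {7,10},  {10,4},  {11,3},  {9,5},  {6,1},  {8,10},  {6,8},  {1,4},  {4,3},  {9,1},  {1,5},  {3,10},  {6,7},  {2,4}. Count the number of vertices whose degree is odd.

Degrees: 1:4, 2:2, 3:4, 4:4, 5:4, 6:4, 7:2, 8:2, 9:3, 10:6, 11:3
Odd-degree vertices: 9, 11.

2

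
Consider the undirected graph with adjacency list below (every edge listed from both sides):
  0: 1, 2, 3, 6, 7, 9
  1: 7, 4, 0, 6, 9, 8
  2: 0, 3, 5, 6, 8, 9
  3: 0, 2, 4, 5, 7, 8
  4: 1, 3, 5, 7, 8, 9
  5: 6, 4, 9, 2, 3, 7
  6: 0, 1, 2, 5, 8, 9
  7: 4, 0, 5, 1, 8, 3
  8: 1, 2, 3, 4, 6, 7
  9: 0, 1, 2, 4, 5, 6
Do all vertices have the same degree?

Yes

Degrees: 0:6, 1:6, 2:6, 3:6, 4:6, 5:6, 6:6, 7:6, 8:6, 9:6
Every vertex has degree 6, so the graph is 6-regular.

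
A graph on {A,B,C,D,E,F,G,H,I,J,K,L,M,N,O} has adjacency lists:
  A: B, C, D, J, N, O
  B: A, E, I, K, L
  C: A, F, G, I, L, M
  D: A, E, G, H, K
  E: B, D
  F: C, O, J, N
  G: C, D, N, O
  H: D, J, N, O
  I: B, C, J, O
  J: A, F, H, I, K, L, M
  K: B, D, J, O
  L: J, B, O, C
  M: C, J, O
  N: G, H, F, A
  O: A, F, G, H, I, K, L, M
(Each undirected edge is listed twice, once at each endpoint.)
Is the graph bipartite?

Yes

Partition the vertices as {B, C, D, J, N, O} vs {A, E, F, G, H, I, K, L, M}. Each listed edge has one endpoint in each part, so the graph is bipartite.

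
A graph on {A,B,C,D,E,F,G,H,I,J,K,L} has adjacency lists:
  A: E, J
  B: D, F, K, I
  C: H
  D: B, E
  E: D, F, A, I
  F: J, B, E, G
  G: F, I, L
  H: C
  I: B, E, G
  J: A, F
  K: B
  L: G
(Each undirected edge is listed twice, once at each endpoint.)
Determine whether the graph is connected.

No

Component: {C, H}
Component: {A, B, D, E, F, G, I, J, K, L}
No edge joins these 2 groups, so the graph is disconnected.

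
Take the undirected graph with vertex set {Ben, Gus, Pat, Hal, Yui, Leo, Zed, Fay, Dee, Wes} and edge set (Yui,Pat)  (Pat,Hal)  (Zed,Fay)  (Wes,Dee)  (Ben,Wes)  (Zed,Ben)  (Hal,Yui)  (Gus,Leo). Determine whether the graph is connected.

No

Component: {Gus, Leo}
Component: {Pat, Hal, Yui}
Component: {Ben, Zed, Fay, Dee, Wes}
There are 3 separate components, so the graph is not connected.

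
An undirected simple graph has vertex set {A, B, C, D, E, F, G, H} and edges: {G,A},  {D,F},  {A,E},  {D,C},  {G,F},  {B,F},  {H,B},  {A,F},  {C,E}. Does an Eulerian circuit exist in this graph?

No

Degrees: A:3, B:2, C:2, D:2, E:2, F:4, G:2, H:1
Vertices with odd degree: A, H. An Eulerian circuit requires all degrees even.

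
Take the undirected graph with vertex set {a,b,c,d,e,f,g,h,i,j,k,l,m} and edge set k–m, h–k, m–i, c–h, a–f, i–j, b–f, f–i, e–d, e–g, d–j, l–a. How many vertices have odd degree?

Degrees: a:2, b:1, c:1, d:2, e:2, f:3, g:1, h:2, i:3, j:2, k:2, l:1, m:2
Odd-degree vertices: b, c, f, g, i, l.

6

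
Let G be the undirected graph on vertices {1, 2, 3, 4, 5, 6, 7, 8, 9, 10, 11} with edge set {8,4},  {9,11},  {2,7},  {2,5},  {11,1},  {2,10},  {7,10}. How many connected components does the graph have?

Component: {3}
Component: {6}
Component: {4, 8}
Component: {1, 9, 11}
Component: {2, 5, 7, 10}

5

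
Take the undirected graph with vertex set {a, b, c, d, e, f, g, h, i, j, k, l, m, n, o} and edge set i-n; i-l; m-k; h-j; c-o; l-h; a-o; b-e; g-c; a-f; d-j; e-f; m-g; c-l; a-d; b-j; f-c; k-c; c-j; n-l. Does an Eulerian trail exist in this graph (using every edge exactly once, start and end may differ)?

Degrees: a:3, b:2, c:6, d:2, e:2, f:3, g:2, h:2, i:2, j:4, k:2, l:4, m:2, n:2, o:2
Odd-degree vertices: a, f (2 total).
The non-isolated vertices are connected and exactly 2 have odd degree, so an Eulerian trail exists (from a to f).

Yes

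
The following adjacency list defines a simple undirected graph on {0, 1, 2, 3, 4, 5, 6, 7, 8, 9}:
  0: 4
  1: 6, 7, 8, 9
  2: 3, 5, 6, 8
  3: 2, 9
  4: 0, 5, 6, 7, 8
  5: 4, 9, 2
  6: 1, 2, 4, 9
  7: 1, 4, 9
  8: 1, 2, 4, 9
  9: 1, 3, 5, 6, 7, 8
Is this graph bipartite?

The cycle 6-1-9-6 has length 3, which is odd, so the graph is not bipartite.

No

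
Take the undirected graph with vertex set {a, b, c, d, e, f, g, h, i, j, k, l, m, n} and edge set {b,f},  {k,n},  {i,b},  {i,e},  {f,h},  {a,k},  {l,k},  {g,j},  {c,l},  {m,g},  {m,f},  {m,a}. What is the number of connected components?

2

Component: {d}
Component: {a, b, c, e, f, g, h, i, j, k, l, m, n}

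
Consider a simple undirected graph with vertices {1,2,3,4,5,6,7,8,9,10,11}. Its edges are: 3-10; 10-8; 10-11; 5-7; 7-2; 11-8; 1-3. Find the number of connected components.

5

Component: {4}
Component: {6}
Component: {9}
Component: {2, 5, 7}
Component: {1, 3, 8, 10, 11}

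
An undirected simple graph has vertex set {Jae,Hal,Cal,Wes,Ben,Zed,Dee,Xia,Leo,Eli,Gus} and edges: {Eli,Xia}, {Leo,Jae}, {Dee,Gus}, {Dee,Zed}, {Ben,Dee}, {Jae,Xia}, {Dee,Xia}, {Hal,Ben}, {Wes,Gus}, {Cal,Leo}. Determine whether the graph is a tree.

Yes

The graph has 11 vertices and 10 edges.
Connected and |E| = |V| - 1, which characterizes a tree.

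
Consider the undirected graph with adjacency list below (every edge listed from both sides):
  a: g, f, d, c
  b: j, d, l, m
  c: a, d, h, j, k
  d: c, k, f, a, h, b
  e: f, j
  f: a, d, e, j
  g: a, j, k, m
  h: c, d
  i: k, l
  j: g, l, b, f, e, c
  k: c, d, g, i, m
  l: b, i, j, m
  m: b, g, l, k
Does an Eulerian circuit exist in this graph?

Degrees: a:4, b:4, c:5, d:6, e:2, f:4, g:4, h:2, i:2, j:6, k:5, l:4, m:4
c, k have odd degree; an Eulerian circuit needs every degree to be even, so none exists.

No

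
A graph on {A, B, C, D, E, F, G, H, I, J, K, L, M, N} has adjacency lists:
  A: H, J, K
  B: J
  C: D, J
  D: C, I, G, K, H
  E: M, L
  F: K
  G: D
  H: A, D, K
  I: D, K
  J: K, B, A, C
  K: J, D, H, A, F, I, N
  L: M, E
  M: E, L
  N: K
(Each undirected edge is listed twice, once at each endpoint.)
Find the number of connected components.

Component: {E, L, M}
Component: {A, B, C, D, F, G, H, I, J, K, N}

2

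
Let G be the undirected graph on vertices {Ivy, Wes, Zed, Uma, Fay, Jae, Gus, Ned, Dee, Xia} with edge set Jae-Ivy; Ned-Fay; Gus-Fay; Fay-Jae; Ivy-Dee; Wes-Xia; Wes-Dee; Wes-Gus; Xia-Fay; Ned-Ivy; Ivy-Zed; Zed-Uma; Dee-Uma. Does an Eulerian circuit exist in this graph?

Degrees: Ivy:4, Wes:3, Zed:2, Uma:2, Fay:4, Jae:2, Gus:2, Ned:2, Dee:3, Xia:2
Wes, Dee have odd degree; an Eulerian circuit needs every degree to be even, so none exists.

No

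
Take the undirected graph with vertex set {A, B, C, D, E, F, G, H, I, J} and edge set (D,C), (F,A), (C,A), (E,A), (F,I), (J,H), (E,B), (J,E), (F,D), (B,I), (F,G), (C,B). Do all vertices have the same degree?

No

Degrees: A:3, B:3, C:3, D:2, E:3, F:4, G:1, H:1, I:2, J:2
Degrees are not all equal (e.g. deg(G)=1 but deg(F)=4); not regular.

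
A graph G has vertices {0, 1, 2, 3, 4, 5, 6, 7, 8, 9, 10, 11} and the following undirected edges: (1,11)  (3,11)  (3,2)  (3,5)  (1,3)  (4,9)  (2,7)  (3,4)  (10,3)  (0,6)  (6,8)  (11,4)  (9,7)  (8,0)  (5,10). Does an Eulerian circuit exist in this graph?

No

Degrees: 0:2, 1:2, 2:2, 3:6, 4:3, 5:2, 6:2, 7:2, 8:2, 9:2, 10:2, 11:3
Vertices with odd degree: 4, 11. An Eulerian circuit requires all degrees even.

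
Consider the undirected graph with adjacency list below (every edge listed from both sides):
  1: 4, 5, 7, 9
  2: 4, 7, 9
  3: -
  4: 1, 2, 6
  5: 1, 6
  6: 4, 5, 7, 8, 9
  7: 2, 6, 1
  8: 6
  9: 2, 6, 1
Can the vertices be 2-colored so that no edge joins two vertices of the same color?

Yes

A valid 2-coloring puts {3, 4, 5, 7, 8, 9} on one side and {1, 2, 6} on the other; every edge crosses between the two sides.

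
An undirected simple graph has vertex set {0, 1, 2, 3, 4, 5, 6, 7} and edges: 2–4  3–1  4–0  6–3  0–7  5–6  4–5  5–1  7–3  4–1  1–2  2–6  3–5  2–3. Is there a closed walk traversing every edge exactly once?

Degrees: 0:2, 1:4, 2:4, 3:5, 4:4, 5:4, 6:3, 7:2
Vertices with odd degree: 3, 6. An Eulerian circuit requires all degrees even.

No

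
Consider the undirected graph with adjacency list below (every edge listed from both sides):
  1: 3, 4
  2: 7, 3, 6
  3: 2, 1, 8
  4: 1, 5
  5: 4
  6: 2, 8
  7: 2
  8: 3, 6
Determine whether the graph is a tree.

|V| = 8, |E| = 8.
A tree on 8 vertices has exactly 7 edges; this graph has 8, so it contains a cycle and is not a tree.

No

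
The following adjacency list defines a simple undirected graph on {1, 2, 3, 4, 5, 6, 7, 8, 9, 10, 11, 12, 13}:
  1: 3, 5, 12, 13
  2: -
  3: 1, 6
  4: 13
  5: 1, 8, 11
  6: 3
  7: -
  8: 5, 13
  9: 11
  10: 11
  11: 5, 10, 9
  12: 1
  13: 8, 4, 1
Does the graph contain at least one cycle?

The graph has 13 vertices, 11 edges, and 3 connected components.
One cycle is 1-5-8-13-1.

Yes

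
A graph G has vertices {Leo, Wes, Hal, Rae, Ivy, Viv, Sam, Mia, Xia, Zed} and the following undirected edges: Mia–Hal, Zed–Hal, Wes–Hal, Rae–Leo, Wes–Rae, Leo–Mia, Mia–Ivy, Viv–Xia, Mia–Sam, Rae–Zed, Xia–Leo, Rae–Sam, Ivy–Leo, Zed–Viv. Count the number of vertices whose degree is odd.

Degrees: Leo:4, Wes:2, Hal:3, Rae:4, Ivy:2, Viv:2, Sam:2, Mia:4, Xia:2, Zed:3
Odd-degree vertices: Hal, Zed.

2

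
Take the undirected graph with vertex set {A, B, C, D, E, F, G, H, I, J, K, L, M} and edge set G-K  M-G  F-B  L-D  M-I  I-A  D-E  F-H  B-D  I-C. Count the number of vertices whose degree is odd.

Degrees: A:1, B:2, C:1, D:3, E:1, F:2, G:2, H:1, I:3, J:0, K:1, L:1, M:2
Odd-degree vertices: A, C, D, E, H, I, K, L.

8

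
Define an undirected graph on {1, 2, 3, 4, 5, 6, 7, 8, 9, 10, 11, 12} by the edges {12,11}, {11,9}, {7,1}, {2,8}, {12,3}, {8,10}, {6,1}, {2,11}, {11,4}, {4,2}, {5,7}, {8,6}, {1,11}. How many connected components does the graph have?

1

Component: {1, 2, 3, 4, 5, 6, 7, 8, 9, 10, 11, 12}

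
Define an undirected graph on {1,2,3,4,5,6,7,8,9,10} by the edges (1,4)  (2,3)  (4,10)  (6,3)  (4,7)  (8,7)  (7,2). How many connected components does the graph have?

Component: {5}
Component: {9}
Component: {1, 2, 3, 4, 6, 7, 8, 10}

3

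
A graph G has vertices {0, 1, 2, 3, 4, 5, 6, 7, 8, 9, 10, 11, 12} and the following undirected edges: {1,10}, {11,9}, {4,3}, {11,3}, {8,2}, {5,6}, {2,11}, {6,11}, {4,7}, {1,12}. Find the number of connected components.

3

Component: {0}
Component: {1, 10, 12}
Component: {2, 3, 4, 5, 6, 7, 8, 9, 11}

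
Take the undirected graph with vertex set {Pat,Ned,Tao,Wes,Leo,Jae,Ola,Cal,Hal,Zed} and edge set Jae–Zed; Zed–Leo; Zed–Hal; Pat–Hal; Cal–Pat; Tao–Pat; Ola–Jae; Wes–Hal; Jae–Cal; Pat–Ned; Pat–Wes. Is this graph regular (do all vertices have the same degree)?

No

Degrees: Pat:5, Ned:1, Tao:1, Wes:2, Leo:1, Jae:3, Ola:1, Cal:2, Hal:3, Zed:3
Degrees are not all equal (e.g. deg(Ned)=1 but deg(Pat)=5); not regular.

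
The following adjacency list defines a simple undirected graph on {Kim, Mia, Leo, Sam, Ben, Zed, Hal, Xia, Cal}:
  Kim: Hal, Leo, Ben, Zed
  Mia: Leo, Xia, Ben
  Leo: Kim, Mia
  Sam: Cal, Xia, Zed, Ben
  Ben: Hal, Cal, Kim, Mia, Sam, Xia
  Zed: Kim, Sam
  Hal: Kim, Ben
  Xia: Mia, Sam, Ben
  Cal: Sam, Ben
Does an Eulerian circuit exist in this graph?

No

Degrees: Kim:4, Mia:3, Leo:2, Sam:4, Ben:6, Zed:2, Hal:2, Xia:3, Cal:2
Vertices with odd degree: Mia, Xia. An Eulerian circuit requires all degrees even.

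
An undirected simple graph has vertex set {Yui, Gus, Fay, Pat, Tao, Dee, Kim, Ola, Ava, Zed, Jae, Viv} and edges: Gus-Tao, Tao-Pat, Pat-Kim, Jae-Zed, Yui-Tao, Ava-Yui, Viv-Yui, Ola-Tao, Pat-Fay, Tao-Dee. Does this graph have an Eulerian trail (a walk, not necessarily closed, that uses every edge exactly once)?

Degrees: Yui:3, Gus:1, Fay:1, Pat:3, Tao:5, Dee:1, Kim:1, Ola:1, Ava:1, Zed:1, Jae:1, Viv:1
Odd-degree vertices: Yui, Gus, Fay, Pat, Tao, Dee, Kim, Ola, Ava, Zed, Jae, Viv (12 total).
An Eulerian trail requires 0 or 2 odd-degree vertices; here there are 12.

No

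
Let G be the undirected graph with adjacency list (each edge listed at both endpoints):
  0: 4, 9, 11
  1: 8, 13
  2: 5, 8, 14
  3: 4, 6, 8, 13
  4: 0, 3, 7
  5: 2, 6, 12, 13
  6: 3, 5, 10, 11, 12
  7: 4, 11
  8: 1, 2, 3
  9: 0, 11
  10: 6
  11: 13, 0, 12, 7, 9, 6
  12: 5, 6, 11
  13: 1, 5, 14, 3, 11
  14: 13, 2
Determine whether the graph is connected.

Starting from 0 and exploring outward reaches every vertex (0, 9, 4, 11, 7, 3, 12, 13, 6, 8, 5, 1, 14, 10, 2); the graph is connected.

Yes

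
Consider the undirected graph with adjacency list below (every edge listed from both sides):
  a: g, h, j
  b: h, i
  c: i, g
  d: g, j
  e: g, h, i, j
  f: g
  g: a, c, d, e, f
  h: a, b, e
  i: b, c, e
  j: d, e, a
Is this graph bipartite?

A valid 2-coloring puts {g, h, i, j} on one side and {a, b, c, d, e, f} on the other; every edge crosses between the two sides.

Yes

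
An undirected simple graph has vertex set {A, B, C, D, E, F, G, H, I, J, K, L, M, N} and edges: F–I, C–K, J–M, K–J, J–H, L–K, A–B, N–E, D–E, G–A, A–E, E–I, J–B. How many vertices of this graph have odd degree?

Degrees: A:3, B:2, C:1, D:1, E:4, F:1, G:1, H:1, I:2, J:4, K:3, L:1, M:1, N:1
Odd-degree vertices: A, C, D, F, G, H, K, L, M, N.

10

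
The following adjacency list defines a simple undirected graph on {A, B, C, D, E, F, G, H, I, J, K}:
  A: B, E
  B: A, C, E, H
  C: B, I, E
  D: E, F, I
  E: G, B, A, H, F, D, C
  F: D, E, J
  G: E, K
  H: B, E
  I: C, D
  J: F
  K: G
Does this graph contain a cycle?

The graph has 11 vertices, 15 edges, and 1 connected component.
One cycle is E-F-D-E.

Yes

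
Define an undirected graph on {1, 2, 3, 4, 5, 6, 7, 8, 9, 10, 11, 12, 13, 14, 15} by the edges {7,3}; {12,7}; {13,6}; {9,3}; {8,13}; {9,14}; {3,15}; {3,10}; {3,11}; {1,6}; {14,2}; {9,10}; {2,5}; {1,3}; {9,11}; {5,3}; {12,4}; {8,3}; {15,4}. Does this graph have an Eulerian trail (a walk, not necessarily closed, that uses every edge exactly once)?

Yes

Degrees: 1:2, 2:2, 3:8, 4:2, 5:2, 6:2, 7:2, 8:2, 9:4, 10:2, 11:2, 12:2, 13:2, 14:2, 15:2
Odd-degree vertices: none (0 total).
With 0 odd-degree vertices and all edges in one connected piece, an Eulerian trail exists.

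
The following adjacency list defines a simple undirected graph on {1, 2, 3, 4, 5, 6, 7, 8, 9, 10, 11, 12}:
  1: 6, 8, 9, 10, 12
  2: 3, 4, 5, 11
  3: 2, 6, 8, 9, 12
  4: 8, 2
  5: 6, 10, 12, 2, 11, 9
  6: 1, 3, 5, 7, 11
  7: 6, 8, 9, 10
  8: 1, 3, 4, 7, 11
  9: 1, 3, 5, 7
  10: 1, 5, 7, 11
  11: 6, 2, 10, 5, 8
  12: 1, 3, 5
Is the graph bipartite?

The cycle 5-11-6-5 has length 3, which is odd, so the graph is not bipartite.

No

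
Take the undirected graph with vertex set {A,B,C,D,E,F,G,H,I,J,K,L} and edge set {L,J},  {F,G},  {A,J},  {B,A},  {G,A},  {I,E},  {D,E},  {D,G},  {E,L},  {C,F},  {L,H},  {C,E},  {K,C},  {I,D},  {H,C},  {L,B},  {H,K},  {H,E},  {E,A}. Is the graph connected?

Yes

Starting from A and exploring outward reaches every vertex (A, B, J, E, G, L, D, C, I, H, F, K); the graph is connected.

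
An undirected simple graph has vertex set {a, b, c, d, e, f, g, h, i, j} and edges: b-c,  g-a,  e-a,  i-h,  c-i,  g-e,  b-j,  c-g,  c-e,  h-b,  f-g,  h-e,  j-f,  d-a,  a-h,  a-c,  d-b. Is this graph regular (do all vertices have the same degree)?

Degrees: a:5, b:4, c:5, d:2, e:4, f:2, g:4, h:4, i:2, j:2
Degrees are not all equal (e.g. deg(d)=2 but deg(a)=5); not regular.

No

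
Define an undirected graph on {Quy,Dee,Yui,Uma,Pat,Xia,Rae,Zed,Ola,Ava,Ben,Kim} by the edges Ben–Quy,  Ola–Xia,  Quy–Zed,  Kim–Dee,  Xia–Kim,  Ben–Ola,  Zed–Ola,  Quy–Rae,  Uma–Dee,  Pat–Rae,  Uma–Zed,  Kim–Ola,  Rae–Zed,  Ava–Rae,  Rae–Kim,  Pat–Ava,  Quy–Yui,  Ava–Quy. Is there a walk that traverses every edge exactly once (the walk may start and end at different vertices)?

Degrees: Quy:5, Dee:2, Yui:1, Uma:2, Pat:2, Xia:2, Rae:5, Zed:4, Ola:4, Ava:3, Ben:2, Kim:4
Odd-degree vertices: Quy, Yui, Rae, Ava (4 total).
With 4 odd-degree vertices (more than two), no single trail can use every edge.

No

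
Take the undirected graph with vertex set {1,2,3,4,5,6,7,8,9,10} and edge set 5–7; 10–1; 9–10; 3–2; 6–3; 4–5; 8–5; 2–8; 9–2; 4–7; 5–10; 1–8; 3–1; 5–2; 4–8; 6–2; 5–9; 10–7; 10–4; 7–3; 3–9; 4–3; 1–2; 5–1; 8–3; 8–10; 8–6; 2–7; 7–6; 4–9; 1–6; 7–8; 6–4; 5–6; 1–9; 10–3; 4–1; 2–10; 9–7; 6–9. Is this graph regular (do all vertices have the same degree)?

Yes

Degrees: 1:8, 2:8, 3:8, 4:8, 5:8, 6:8, 7:8, 8:8, 9:8, 10:8
Every vertex has degree 8, so the graph is 8-regular.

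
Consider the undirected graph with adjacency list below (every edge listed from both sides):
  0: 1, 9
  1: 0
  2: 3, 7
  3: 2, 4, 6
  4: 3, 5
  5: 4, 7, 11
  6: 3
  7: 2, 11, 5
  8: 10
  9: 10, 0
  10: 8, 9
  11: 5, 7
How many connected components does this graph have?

2

Component: {0, 1, 8, 9, 10}
Component: {2, 3, 4, 5, 6, 7, 11}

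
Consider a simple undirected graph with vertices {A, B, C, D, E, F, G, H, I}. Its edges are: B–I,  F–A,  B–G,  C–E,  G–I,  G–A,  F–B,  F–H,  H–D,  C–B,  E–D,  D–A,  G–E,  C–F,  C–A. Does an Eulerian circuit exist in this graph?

Degrees: A:4, B:4, C:4, D:3, E:3, F:4, G:4, H:2, I:2
D, E have odd degree; an Eulerian circuit needs every degree to be even, so none exists.

No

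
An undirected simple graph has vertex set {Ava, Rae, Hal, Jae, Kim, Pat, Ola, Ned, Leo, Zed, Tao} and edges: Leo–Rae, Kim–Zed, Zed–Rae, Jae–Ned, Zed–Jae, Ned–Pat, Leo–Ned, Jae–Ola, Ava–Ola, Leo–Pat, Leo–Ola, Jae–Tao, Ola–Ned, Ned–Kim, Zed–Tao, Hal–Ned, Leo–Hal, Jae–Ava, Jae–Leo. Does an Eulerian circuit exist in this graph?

Degrees: Ava:2, Rae:2, Hal:2, Jae:6, Kim:2, Pat:2, Ola:4, Ned:6, Leo:6, Zed:4, Tao:2
Every vertex has even degree and the edges form a single connected piece, so an Eulerian circuit exists.

Yes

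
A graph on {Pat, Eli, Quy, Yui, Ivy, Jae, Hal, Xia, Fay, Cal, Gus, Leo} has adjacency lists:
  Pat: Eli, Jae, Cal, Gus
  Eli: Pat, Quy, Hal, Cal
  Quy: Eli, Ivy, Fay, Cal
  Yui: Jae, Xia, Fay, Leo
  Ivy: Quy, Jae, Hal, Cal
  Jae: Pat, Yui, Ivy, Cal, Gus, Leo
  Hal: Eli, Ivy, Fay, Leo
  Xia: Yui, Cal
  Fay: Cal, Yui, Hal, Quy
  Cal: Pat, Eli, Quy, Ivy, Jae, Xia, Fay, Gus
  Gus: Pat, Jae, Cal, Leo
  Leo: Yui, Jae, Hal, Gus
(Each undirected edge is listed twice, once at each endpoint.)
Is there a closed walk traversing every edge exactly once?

Yes

Degrees: Pat:4, Eli:4, Quy:4, Yui:4, Ivy:4, Jae:6, Hal:4, Xia:2, Fay:4, Cal:8, Gus:4, Leo:4
Every vertex has even degree and the edges form a single connected piece, so an Eulerian circuit exists.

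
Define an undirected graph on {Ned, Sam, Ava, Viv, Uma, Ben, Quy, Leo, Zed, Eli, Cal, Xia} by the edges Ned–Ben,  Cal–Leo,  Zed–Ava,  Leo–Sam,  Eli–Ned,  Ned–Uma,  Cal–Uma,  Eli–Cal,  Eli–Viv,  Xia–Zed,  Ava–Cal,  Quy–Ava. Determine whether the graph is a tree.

|V| = 12, |E| = 12.
Connected but with 12 > 11 edges, so it has a cycle and is not a tree.

No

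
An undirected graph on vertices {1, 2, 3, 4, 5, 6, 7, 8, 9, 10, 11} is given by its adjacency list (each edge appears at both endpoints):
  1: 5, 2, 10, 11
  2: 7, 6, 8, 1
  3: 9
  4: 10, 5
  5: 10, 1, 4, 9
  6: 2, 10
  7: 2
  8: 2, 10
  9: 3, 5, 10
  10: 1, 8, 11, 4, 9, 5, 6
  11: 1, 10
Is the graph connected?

Yes

Starting from 1 and exploring outward reaches every vertex (1, 10, 2, 5, 11, 9, 4, 6, 8, 7, 3); the graph is connected.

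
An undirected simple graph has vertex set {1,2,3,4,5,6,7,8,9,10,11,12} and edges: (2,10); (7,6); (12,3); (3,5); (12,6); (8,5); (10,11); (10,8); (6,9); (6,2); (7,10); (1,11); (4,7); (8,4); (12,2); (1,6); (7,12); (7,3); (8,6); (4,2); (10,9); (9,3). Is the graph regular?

No

Degrees: 1:2, 2:4, 3:4, 4:3, 5:2, 6:6, 7:5, 8:4, 9:3, 10:5, 11:2, 12:4
Vertex 1 has degree 2 while 6 has degree 6, so the graph is not regular.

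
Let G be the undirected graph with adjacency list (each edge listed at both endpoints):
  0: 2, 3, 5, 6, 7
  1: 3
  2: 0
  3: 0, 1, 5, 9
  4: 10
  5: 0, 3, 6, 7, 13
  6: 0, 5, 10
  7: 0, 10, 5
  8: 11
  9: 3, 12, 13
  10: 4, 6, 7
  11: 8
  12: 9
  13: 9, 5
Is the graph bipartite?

No

7-0-5-7 is an odd cycle (length 3), and a bipartite graph can contain only even cycles.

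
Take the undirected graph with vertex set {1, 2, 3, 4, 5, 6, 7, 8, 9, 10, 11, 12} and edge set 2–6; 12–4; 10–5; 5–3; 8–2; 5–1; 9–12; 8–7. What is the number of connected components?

4

Component: {11}
Component: {4, 9, 12}
Component: {1, 3, 5, 10}
Component: {2, 6, 7, 8}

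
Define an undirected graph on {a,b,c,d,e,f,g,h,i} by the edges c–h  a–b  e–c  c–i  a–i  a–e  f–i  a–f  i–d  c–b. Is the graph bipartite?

No

The cycle a-f-i-a has length 3, which is odd, so the graph is not bipartite.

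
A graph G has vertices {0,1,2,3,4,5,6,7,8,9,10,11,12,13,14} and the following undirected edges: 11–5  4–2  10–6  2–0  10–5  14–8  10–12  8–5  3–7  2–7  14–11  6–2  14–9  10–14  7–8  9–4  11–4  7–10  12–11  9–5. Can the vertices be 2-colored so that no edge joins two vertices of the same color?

Partition the vertices as {1, 2, 3, 8, 9, 10, 11, 13} vs {0, 4, 5, 6, 7, 12, 14}. Each listed edge has one endpoint in each part, so the graph is bipartite.

Yes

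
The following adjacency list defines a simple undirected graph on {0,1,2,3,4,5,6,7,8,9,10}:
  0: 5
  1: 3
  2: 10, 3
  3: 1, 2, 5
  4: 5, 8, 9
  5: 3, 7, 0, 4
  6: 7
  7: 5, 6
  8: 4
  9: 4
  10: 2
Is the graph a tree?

Yes

The graph has 11 vertices and 10 edges.
It is connected with exactly 10 edges, hence acyclic — it is a tree.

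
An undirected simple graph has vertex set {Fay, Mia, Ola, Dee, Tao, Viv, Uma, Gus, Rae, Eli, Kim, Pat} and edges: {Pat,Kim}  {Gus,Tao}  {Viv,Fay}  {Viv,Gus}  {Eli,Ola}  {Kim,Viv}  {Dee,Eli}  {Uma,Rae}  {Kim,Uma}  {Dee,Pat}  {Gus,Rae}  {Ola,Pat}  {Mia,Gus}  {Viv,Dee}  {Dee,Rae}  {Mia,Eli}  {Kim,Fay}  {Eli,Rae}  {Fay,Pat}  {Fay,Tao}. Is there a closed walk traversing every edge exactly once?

Degrees: Fay:4, Mia:2, Ola:2, Dee:4, Tao:2, Viv:4, Uma:2, Gus:4, Rae:4, Eli:4, Kim:4, Pat:4
All degrees are even and the non-isolated vertices are connected — an Eulerian circuit exists.

Yes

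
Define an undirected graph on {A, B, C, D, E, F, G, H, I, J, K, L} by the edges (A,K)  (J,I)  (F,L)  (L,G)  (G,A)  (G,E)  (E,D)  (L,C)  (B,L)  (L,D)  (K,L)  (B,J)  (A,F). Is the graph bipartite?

A valid 2-coloring puts {B, C, D, F, G, H, I, K} on one side and {A, E, J, L} on the other; every edge crosses between the two sides.

Yes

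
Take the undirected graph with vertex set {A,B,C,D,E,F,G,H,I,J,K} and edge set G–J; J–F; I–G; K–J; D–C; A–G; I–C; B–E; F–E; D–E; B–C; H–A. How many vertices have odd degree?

6

Degrees: A:2, B:2, C:3, D:2, E:3, F:2, G:3, H:1, I:2, J:3, K:1
Odd-degree vertices: C, E, G, H, J, K.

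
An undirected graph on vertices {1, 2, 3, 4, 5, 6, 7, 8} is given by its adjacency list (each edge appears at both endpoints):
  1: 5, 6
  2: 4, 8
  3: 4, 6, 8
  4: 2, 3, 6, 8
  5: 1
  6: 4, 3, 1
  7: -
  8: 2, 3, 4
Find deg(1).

2

Neighbors of 1: 5, 6.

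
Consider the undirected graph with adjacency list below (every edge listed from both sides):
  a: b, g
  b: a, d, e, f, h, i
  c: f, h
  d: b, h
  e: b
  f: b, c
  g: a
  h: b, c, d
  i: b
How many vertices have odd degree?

4

Degrees: a:2, b:6, c:2, d:2, e:1, f:2, g:1, h:3, i:1
Odd-degree vertices: e, g, h, i.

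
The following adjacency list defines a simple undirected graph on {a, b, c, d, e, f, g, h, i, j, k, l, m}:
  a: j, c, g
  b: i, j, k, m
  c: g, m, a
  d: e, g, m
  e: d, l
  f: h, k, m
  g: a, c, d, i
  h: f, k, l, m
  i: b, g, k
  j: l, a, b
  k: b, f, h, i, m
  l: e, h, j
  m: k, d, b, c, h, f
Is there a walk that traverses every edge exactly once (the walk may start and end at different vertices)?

No

Degrees: a:3, b:4, c:3, d:3, e:2, f:3, g:4, h:4, i:3, j:3, k:5, l:3, m:6
Odd-degree vertices: a, c, d, f, i, j, k, l (8 total).
An Eulerian trail requires 0 or 2 odd-degree vertices; here there are 8.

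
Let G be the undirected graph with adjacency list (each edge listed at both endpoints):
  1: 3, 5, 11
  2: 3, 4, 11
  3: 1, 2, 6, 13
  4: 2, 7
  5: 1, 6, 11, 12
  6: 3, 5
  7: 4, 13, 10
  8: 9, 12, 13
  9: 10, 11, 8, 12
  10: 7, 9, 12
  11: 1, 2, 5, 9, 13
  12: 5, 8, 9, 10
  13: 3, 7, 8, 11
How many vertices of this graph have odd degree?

Degrees: 1:3, 2:3, 3:4, 4:2, 5:4, 6:2, 7:3, 8:3, 9:4, 10:3, 11:5, 12:4, 13:4
Odd-degree vertices: 1, 2, 7, 8, 10, 11.

6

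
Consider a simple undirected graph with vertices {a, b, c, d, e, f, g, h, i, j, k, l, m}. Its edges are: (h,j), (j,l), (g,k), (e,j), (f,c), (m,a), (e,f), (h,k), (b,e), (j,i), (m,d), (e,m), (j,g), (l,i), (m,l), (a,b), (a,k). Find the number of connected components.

1

Component: {a, b, c, d, e, f, g, h, i, j, k, l, m}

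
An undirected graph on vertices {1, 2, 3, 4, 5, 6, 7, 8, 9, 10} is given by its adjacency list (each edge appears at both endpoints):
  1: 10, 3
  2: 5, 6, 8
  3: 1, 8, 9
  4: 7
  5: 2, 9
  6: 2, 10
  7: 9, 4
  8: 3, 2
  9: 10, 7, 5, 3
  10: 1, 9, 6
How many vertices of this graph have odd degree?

4

Degrees: 1:2, 2:3, 3:3, 4:1, 5:2, 6:2, 7:2, 8:2, 9:4, 10:3
Odd-degree vertices: 2, 3, 4, 10.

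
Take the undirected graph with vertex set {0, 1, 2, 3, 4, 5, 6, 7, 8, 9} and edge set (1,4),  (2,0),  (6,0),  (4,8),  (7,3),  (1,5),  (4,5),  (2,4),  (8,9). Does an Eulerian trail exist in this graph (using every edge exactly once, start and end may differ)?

No

Degrees: 0:2, 1:2, 2:2, 3:1, 4:4, 5:2, 6:1, 7:1, 8:2, 9:1
Odd-degree vertices: 3, 6, 7, 9 (4 total).
With 4 odd-degree vertices (more than two), no single trail can use every edge.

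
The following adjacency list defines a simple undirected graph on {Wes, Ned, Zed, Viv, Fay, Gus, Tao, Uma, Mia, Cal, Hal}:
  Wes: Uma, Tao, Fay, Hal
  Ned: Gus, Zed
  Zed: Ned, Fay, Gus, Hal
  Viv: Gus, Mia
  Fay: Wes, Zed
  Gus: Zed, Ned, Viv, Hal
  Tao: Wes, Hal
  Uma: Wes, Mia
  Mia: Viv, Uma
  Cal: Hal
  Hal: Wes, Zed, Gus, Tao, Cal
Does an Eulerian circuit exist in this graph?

No

Degrees: Wes:4, Ned:2, Zed:4, Viv:2, Fay:2, Gus:4, Tao:2, Uma:2, Mia:2, Cal:1, Hal:5
Vertices with odd degree: Cal, Hal. An Eulerian circuit requires all degrees even.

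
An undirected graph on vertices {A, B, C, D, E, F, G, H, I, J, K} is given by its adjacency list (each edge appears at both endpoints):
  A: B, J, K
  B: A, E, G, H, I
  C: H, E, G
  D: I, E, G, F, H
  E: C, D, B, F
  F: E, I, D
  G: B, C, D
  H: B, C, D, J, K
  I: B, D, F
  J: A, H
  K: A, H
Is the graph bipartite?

No

E-F-D-E is an odd cycle (length 3), and a bipartite graph can contain only even cycles.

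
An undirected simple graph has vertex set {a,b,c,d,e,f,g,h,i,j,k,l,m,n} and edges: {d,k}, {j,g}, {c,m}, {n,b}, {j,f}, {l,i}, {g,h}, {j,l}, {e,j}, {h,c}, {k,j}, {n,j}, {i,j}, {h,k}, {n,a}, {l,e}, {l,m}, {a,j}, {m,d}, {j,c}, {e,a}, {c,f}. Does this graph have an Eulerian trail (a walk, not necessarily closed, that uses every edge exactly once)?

No

Degrees: a:3, b:1, c:4, d:2, e:3, f:2, g:2, h:3, i:2, j:9, k:3, l:4, m:3, n:3
Odd-degree vertices: a, b, e, h, j, k, m, n (8 total).
An Eulerian trail requires 0 or 2 odd-degree vertices; here there are 8.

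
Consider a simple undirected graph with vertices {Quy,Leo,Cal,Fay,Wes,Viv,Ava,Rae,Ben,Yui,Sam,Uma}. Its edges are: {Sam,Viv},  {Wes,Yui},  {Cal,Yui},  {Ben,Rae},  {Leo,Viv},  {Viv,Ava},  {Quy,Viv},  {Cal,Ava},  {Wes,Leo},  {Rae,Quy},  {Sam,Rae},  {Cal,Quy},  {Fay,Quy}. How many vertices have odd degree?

4

Degrees: Quy:4, Leo:2, Cal:3, Fay:1, Wes:2, Viv:4, Ava:2, Rae:3, Ben:1, Yui:2, Sam:2, Uma:0
Odd-degree vertices: Cal, Fay, Rae, Ben.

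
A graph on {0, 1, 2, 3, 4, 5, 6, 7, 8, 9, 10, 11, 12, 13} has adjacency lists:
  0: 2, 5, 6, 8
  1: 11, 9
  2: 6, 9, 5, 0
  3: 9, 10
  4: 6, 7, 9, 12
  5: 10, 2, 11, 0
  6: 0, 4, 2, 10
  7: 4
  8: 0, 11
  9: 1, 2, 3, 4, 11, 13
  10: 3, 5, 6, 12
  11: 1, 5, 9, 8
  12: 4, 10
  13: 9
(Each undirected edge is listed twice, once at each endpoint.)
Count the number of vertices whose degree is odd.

2

Degrees: 0:4, 1:2, 2:4, 3:2, 4:4, 5:4, 6:4, 7:1, 8:2, 9:6, 10:4, 11:4, 12:2, 13:1
Odd-degree vertices: 7, 13.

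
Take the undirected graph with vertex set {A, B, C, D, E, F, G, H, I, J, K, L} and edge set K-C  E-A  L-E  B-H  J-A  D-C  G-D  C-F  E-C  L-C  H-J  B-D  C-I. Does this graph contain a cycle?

Yes

|V| = 12, |E| = 13, number of components = 1.
Since 13 > 12 - 1, a cycle must exist; for instance E-C-L-E.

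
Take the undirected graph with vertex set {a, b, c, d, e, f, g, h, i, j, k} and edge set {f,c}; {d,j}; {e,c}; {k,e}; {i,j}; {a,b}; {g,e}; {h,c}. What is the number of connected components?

3

Component: {a, b}
Component: {d, i, j}
Component: {c, e, f, g, h, k}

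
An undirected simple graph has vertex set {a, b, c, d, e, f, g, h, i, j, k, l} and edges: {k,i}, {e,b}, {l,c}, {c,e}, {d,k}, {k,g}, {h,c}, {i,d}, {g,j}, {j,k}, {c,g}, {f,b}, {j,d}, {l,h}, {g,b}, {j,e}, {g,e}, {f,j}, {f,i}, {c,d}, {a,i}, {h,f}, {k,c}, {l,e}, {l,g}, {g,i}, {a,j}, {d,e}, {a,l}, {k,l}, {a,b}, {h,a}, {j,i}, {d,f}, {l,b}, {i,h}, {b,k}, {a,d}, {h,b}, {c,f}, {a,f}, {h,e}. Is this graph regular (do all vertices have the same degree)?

Yes

Degrees: a:7, b:7, c:7, d:7, e:7, f:7, g:7, h:7, i:7, j:7, k:7, l:7
All degrees equal 7; the graph is regular.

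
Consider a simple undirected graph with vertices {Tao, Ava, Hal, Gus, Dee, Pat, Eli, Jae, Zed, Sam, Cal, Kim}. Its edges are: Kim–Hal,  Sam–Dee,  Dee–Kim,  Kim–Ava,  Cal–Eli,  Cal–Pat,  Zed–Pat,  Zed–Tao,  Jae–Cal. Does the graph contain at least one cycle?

|V| = 12, |E| = 9, number of components = 3.
Since 9 = 12 - 3, the graph is a forest and contains no cycle.

No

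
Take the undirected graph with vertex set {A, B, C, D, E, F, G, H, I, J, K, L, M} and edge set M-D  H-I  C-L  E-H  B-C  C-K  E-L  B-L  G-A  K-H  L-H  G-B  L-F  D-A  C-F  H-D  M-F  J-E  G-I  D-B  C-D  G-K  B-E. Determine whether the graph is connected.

A breadth-first search from A visits A, G, D, B, K, I, H, M, C, L, E, F, J — all 13 vertices — so the graph is connected.

Yes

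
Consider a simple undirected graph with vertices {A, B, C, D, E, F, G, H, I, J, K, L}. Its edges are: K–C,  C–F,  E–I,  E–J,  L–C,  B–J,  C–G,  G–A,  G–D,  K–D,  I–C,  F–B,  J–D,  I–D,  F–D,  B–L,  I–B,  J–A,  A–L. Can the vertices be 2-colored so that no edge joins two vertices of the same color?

Yes

Color {F, G, H, I, J, K, L} black and {A, B, C, D, E} white. No edge joins two same-colored vertices, so the graph is bipartite.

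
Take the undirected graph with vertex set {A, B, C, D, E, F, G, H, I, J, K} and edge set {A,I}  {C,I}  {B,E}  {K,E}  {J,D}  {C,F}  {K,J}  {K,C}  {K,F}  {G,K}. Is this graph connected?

Component: {H}
Component: {A, B, C, D, E, F, G, I, J, K}
No edge joins these 2 groups, so the graph is disconnected.

No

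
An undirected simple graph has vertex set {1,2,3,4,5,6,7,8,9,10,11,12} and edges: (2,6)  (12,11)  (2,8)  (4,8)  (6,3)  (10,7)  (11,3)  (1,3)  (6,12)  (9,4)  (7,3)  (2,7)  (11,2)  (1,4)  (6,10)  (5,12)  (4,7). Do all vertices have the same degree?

Degrees: 1:2, 2:4, 3:4, 4:4, 5:1, 6:4, 7:4, 8:2, 9:1, 10:2, 11:3, 12:3
Vertex 5 has degree 1 while 2 has degree 4, so the graph is not regular.

No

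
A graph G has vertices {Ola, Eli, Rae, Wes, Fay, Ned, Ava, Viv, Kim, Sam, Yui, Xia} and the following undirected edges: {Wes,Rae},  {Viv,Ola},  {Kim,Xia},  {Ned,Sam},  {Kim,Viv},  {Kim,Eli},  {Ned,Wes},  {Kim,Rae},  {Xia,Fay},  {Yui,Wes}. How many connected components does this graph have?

Component: {Ava}
Component: {Ola, Eli, Rae, Wes, Fay, Ned, Viv, Kim, Sam, Yui, Xia}

2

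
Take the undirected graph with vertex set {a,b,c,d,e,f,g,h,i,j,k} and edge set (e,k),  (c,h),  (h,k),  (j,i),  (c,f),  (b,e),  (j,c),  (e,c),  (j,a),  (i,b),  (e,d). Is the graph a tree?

No

|V| = 11, |E| = 11.
It splits into 2 components, so it cannot be a tree.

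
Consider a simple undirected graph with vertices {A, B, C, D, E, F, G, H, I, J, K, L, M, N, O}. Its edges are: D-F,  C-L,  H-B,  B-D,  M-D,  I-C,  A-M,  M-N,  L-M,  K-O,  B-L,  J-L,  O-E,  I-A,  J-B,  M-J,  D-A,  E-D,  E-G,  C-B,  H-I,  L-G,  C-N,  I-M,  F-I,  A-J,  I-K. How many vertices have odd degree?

4

Degrees: A:4, B:5, C:4, D:5, E:3, F:2, G:2, H:2, I:6, J:4, K:2, L:5, M:6, N:2, O:2
Odd-degree vertices: B, D, E, L.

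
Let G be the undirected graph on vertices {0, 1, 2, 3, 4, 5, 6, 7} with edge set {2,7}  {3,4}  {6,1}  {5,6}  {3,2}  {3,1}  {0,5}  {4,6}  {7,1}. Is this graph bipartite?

Yes

Color {1, 2, 4, 5} black and {0, 3, 6, 7} white. No edge joins two same-colored vertices, so the graph is bipartite.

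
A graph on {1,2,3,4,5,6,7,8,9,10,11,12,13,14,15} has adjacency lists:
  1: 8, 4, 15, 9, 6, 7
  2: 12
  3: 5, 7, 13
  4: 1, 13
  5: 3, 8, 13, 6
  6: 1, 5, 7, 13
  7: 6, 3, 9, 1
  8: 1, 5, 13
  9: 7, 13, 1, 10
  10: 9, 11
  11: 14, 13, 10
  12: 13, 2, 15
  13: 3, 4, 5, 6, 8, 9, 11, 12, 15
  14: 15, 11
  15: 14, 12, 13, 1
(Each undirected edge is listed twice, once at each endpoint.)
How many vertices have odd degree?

Degrees: 1:6, 2:1, 3:3, 4:2, 5:4, 6:4, 7:4, 8:3, 9:4, 10:2, 11:3, 12:3, 13:9, 14:2, 15:4
Odd-degree vertices: 2, 3, 8, 11, 12, 13.

6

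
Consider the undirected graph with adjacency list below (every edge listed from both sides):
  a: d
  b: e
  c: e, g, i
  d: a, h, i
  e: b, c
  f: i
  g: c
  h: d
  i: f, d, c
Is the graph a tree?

Yes

The graph has 9 vertices and 8 edges.
Connected and |E| = |V| - 1, which characterizes a tree.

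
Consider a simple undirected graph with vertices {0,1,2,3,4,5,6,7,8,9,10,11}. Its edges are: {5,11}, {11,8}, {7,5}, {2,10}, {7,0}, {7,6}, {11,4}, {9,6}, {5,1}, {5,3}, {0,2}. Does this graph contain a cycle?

|V| = 12, |E| = 11, number of components = 1.
A forest on 12 vertices with 1 component has exactly 11 edges, which matches — so no cycle.

No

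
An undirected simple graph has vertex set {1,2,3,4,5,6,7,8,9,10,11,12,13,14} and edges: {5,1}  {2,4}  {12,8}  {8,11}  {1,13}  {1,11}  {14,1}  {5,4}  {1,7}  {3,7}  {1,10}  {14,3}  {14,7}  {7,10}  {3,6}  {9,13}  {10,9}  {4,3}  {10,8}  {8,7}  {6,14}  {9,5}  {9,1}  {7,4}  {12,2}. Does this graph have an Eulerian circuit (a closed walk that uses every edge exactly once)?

Degrees: 1:7, 2:2, 3:4, 4:4, 5:3, 6:2, 7:6, 8:4, 9:4, 10:4, 11:2, 12:2, 13:2, 14:4
1, 5 have odd degree; an Eulerian circuit needs every degree to be even, so none exists.

No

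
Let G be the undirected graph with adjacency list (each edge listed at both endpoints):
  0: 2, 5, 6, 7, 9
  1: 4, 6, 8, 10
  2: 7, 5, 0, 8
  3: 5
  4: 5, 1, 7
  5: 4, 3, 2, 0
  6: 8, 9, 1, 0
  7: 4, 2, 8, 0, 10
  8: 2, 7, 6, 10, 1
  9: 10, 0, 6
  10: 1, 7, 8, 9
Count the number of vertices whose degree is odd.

Degrees: 0:5, 1:4, 2:4, 3:1, 4:3, 5:4, 6:4, 7:5, 8:5, 9:3, 10:4
Odd-degree vertices: 0, 3, 4, 7, 8, 9.

6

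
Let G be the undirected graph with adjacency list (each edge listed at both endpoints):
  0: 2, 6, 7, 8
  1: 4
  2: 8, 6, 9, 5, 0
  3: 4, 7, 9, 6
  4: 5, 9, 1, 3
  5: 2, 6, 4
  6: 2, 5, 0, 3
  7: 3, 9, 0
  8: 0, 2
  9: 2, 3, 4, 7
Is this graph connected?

A breadth-first search from 0 visits 0, 2, 7, 6, 8, 5, 9, 3, 4, 1 — all 10 vertices — so the graph is connected.

Yes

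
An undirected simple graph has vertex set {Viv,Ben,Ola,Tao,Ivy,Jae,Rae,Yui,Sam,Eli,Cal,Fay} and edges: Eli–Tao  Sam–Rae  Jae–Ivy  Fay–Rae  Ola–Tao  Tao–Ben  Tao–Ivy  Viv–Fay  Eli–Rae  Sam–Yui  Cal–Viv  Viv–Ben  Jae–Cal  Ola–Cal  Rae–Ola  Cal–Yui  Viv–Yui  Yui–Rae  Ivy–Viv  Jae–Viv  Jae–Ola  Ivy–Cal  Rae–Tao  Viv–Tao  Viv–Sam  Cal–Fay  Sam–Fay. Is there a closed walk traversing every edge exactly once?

Degrees: Viv:8, Ben:2, Ola:4, Tao:6, Ivy:4, Jae:4, Rae:6, Yui:4, Sam:4, Eli:2, Cal:6, Fay:4
All degrees are even and the non-isolated vertices are connected — an Eulerian circuit exists.

Yes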